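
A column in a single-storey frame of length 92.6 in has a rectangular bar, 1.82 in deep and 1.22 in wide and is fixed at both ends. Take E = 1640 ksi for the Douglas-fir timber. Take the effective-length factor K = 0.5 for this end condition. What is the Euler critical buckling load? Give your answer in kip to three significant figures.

P_cr ≈ 2.08 kip

Buckling occurs about the weak axis: I_min = h·b³/12 with b = 1.22 in (the shorter side).
I_min = 1.82×1.22³/12 = 0.2754 in⁴
Effective length L_e = K·L = 0.5 × 92.6 = 46.30 in
P_cr = π²EI / L_e² = π² × 1640×10³ × 0.2754 / 46.30² = 2.079×10^3 lb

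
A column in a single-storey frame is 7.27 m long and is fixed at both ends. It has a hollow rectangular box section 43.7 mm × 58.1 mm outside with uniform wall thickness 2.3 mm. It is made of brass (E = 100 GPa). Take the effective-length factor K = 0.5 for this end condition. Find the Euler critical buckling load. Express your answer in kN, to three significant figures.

P_cr ≈ 10.3 kN

Inner dimensions: h_i = 58.1 − 2×2.3 = 53.50 mm, b_i = 43.7 − 2×2.3 = 39.10 mm
Weak-axis I_min = (h_o·b_o³ − h_i·b_i³)/12 with b_o = 43.7, b_i = 39.10 mm (shorter outer/inner sides).
I_min = (58.1×43.7³ − 53.50×39.10³)/12 = 1.376×10^5 mm⁴
I = 1.376×10^5 mm⁴ = 1.376×10^-7 m⁴
Effective length L_e = K·L = 0.5 × 7.27 = 3.635 m
P_cr = π²EI / L_e² = π² × 100×10⁹ × 1.376×10^-7 / 3.635² = 1.027×10^4 N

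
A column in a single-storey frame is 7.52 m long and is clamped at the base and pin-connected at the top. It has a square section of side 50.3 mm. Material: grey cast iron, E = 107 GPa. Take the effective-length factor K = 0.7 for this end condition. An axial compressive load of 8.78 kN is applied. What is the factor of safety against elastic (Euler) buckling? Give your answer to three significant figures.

n ≈ 2.32

I = a⁴/12 = 50.3⁴/12 = 5.334×10^5 mm⁴
I = 5.334×10^5 mm⁴ = 5.334×10^-7 m⁴
Effective length L_e = K·L = 0.7 × 7.52 = 5.264 m
P_cr = π²EI / L_e² = π² × 107×10⁹ × 5.334×10^-7 / 5.264² = 2.033×10^4 N
Factor of safety n = P_cr / P = 20.330 / 8.78 = 2.32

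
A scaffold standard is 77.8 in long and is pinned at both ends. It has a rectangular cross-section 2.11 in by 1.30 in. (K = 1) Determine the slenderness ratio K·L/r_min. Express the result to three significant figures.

Buckling occurs about the weak axis: I_min = h·b³/12 with b = 1.30 in (the shorter side).
I_min = 2.11×1.30³/12 = 0.3863 in⁴
A = 2.743 in²;  r_min = √(I/A) = √(0.3863/2.743) = 0.3753 in
L_e = K·L = 1 × 77.8 = 77.80 in
λ = L_e / r_min = 77.800 / 0.3753 = 207

λ ≈ 207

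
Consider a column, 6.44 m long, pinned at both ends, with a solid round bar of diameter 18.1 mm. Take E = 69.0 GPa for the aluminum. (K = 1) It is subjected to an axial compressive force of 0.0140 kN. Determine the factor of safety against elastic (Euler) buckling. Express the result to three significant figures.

I = πd⁴/64 = π×18.1⁴/64 = 5.268×10^3 mm⁴
I = 5.268×10^3 mm⁴ = 5.268×10^-9 m⁴
Effective length L_e = K·L = 1 × 6.44 = 6.440 m
P_cr = π²EI / L_e² = π² × 69.0×10⁹ × 5.268×10^-9 / 6.440² = 86.51 N
Factor of safety n = P_cr / P = 0.086509 / 0.0140 = 6.18

n ≈ 6.18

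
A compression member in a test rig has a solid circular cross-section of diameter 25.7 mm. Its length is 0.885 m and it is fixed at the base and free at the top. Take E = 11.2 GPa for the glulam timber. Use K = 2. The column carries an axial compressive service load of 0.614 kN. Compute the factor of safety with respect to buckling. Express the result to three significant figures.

I = πd⁴/64 = π×25.7⁴/64 = 2.141×10^4 mm⁴
I = 2.141×10^4 mm⁴ = 2.141×10^-8 m⁴
Effective length L_e = K·L = 2 × 0.885 = 1.770 m
P_cr = π²EI / L_e² = π² × 11.2×10⁹ × 2.141×10^-8 / 1.770² = 755.6 N
Factor of safety n = P_cr / P = 0.75557 / 0.614 = 1.23

n ≈ 1.23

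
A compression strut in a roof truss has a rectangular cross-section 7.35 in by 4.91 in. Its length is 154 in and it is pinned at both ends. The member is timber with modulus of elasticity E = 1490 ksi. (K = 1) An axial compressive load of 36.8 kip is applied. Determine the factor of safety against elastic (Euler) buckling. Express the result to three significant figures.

n ≈ 1.22

Buckling occurs about the weak axis: I_min = h·b³/12 with b = 4.91 in (the shorter side).
I_min = 7.35×4.91³/12 = 72.50 in⁴
Effective length L_e = K·L = 1 × 154 = 154.0 in
P_cr = π²EI / L_e² = π² × 1490×10³ × 72.50 / 154.0² = 4.496×10^4 lb
Factor of safety n = P_cr / P = 44.957 / 36.8 = 1.22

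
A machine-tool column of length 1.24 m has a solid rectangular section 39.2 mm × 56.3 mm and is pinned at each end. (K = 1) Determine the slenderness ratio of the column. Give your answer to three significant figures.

λ ≈ 110

Buckling occurs about the weak axis: I_min = h·b³/12 with b = 39.2 mm (the shorter side).
I_min = 56.3×39.2³/12 = 2.826×10^5 mm⁴
A = 2.207×10^3 mm²;  r_min = √(I/A) = √(2.826×10^5/2.207×10^3) = 11.32 mm
L_e = K·L = 1 × 1.24 m = 1.240 m = 1240.0 mm
λ = L_e / r_min = 1240.0 / 11.32 = 110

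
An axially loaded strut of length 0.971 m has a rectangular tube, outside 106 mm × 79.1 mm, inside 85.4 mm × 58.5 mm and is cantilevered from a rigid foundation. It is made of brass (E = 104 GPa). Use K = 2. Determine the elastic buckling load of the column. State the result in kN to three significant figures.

P_cr ≈ 802 kN

Weak-axis I_min = (h_o·b_o³ − h_i·b_i³)/12 with b_o = 79.1, b_i = 58.50 mm (shorter outer/inner sides).
I_min = (106×79.1³ − 85.40×58.50³)/12 = 2.947×10^6 mm⁴
I = 2.947×10^6 mm⁴ = 2.947×10^-6 m⁴
Effective length L_e = K·L = 2 × 0.971 = 1.942 m
P_cr = π²EI / L_e² = π² × 104×10⁹ × 2.947×10^-6 / 1.942² = 8.021×10^5 N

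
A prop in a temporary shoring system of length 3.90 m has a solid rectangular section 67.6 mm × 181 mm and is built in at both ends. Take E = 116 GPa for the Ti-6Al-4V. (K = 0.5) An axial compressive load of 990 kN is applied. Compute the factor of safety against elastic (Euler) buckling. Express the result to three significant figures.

n ≈ 1.42

Buckling occurs about the weak axis: I_min = h·b³/12 with b = 67.6 mm (the shorter side).
I_min = 181×67.6³/12 = 4.659×10^6 mm⁴
I = 4.659×10^6 mm⁴ = 4.659×10^-6 m⁴
Effective length L_e = K·L = 0.5 × 3.90 = 1.950 m
P_cr = π²EI / L_e² = π² × 116×10⁹ × 4.659×10^-6 / 1.950² = 1.403×10^6 N
Factor of safety n = P_cr / P = 1402.9 / 990 = 1.42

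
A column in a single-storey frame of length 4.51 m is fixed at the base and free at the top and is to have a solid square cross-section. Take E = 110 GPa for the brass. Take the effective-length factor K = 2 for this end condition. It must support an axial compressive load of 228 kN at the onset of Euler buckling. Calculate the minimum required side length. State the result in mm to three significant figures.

L_e = K·L = 2 × 4.51 = 9.020 m
Required I = P_cr·L_e²/(π²E) = 2.280×10^5 × 9.020² / (π² × 1.10×10^11) = 1.709×10^-5 m⁴
I_req = 1.709×10^7 mm⁴
Solid square: I = a⁴/12  ⇒  a = (12I)^(1/4) = (12×1.709×10^7)^(1/4) = 120 mm

a ≈ 120 mm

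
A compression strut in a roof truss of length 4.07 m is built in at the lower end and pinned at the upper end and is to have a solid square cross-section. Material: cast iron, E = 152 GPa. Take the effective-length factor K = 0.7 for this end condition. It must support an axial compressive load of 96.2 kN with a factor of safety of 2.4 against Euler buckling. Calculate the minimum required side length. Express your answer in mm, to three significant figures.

Required P_cr = n·P = 2.4 × 96.2 = 230.9 kN
L_e = K·L = 0.7 × 4.07 = 2.849 m
Required I = P_cr·L_e²/(π²E) = 2.309×10^5 × 2.849² / (π² × 1.52×10^11) = 1.249×10^-6 m⁴
I_req = 1.249×10^6 mm⁴
Solid square: I = a⁴/12  ⇒  a = (12I)^(1/4) = (12×1.249×10^6)^(1/4) = 62.2 mm

a ≈ 62.2 mm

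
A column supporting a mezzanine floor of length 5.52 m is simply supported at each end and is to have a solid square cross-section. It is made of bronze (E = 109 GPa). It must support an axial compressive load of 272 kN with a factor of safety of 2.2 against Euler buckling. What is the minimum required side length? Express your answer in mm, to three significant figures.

Required P_cr = n·P = 2.2 × 272 = 598.4 kN
L_e = K·L = 1 × 5.52 = 5.520 m
Required I = P_cr·L_e²/(π²E) = 5.984×10^5 × 5.520² / (π² × 1.09×10^11) = 1.695×10^-5 m⁴
I_req = 1.695×10^7 mm⁴
Solid square: I = a⁴/12  ⇒  a = (12I)^(1/4) = (12×1.695×10^7)^(1/4) = 119 mm

a ≈ 119 mm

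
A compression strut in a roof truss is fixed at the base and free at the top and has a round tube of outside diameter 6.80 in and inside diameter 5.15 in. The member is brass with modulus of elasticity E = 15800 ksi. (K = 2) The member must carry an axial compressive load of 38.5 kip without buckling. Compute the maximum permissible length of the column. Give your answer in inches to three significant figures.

L_max ≈ 267 in

d_o = 6.80 in, d_i = 5.15 in
I = π(d_o⁴ − d_i⁴)/64 = π(6.80⁴ − 5.150⁴)/64 = 70.43 in⁴
At the buckling limit P_cr = P = 3.850×10^4 lb
From P_cr = π²EI/(K·L)²:  L = (1/K)·√(π²EI/P_cr) = (1/2)·√(π²×1.58×10^7×70.43/3.850×10^4)
L = 267 in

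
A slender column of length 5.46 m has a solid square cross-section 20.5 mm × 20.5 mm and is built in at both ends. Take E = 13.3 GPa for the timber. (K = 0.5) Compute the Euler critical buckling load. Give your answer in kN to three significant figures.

I = a⁴/12 = 20.5⁴/12 = 1.472×10^4 mm⁴
I = 1.472×10^4 mm⁴ = 1.472×10^-8 m⁴
Effective length L_e = K·L = 0.5 × 5.46 = 2.730 m
P_cr = π²EI / L_e² = π² × 13.3×10⁹ × 1.472×10^-8 / 2.730² = 259.2 N

P_cr ≈ 0.259 kN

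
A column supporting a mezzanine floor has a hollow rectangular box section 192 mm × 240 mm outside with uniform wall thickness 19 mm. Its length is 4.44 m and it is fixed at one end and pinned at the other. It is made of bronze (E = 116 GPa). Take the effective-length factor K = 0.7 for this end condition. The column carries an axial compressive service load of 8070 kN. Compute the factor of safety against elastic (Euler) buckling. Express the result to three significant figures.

n ≈ 1.18

Inner dimensions: h_i = 240 − 2×19 = 202.0 mm, b_i = 192 − 2×19 = 154.0 mm
Weak-axis I_min = (h_o·b_o³ − h_i·b_i³)/12 with b_o = 192, b_i = 154.0 mm (shorter outer/inner sides).
I_min = (240×192³ − 202.0×154.0³)/12 = 8.008×10^7 mm⁴
I = 8.008×10^7 mm⁴ = 8.008×10^-5 m⁴
Effective length L_e = K·L = 0.7 × 4.44 = 3.108 m
P_cr = π²EI / L_e² = π² × 116×10⁹ × 8.008×10^-5 / 3.108² = 9.491×10^6 N
Factor of safety n = P_cr / P = 9490.9 / 8070 = 1.18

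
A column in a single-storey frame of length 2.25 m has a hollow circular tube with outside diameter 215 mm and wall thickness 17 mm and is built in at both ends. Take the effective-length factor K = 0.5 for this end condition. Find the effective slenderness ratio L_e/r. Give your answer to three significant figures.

λ ≈ 16.0

Inner diameter d_i = 215 − 2×17 = 181.0 mm
I = π(d_o⁴ − d_i⁴)/64 = π(215⁴ − 181.0⁴)/64 = 5.220×10^7 mm⁴
A = 1.057×10^4 mm²;  r_min = √(I/A) = √(5.220×10^7/1.057×10^4) = 70.26 mm
L_e = K·L = 0.5 × 2.25 m = 1.125 m = 1125.0 mm
λ = L_e / r_min = 1125.0 / 70.26 = 16.0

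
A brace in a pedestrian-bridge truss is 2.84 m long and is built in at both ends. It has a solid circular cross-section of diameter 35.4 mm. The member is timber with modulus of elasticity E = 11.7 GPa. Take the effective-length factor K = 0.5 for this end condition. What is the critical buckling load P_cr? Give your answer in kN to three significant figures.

P_cr ≈ 4.41 kN

I = πd⁴/64 = π×35.4⁴/64 = 7.709×10^4 mm⁴
I = 7.709×10^4 mm⁴ = 7.709×10^-8 m⁴
Effective length L_e = K·L = 0.5 × 2.84 = 1.420 m
P_cr = π²EI / L_e² = π² × 11.7×10⁹ × 7.709×10^-8 / 1.420² = 4.415×10^3 N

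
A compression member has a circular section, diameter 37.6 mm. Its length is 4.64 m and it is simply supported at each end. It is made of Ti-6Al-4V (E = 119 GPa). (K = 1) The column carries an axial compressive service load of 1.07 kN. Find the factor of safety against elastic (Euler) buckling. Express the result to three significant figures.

n ≈ 5.00

I = πd⁴/64 = π×37.6⁴/64 = 9.811×10^4 mm⁴
I = 9.811×10^4 mm⁴ = 9.811×10^-8 m⁴
Effective length L_e = K·L = 1 × 4.64 = 4.640 m
P_cr = π²EI / L_e² = π² × 119×10⁹ × 9.811×10^-8 / 4.640² = 5.352×10^3 N
Factor of safety n = P_cr / P = 5.3522 / 1.07 = 5.00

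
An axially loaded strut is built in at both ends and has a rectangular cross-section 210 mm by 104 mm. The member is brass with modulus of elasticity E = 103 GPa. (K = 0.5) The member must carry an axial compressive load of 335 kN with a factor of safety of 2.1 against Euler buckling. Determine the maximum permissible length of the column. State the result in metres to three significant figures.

Buckling occurs about the weak axis: I_min = h·b³/12 with b = 104 mm (the shorter side).
I_min = 210×104³/12 = 1.969×10^7 mm⁴
I = 1.969×10^-5 m⁴
Required critical load P_cr = n·P = 2.1 × 335 = 703.5 kN = 7.035×10^5 N
From P_cr = π²EI/(K·L)²:  L = (1/K)·√(π²EI/P_cr) = (1/0.5)·√(π²×1.03×10^11×1.969×10^-5/7.035×10^5)
L = 10.7 m

L_max ≈ 10.7 m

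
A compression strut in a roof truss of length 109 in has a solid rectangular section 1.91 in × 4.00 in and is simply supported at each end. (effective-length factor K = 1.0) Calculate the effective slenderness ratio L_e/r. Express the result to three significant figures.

For a rectangle r_min = b/√12 = 1.91/√12 = 0.5514 in
L_e = K·L = 1 × 109 = 109.0 in
λ = L_e / r_min = 109.00 / 0.5514 = 198

λ ≈ 198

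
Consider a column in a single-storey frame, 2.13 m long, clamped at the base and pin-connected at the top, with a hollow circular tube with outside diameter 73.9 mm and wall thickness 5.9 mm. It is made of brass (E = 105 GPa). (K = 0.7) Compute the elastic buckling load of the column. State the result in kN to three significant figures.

P_cr ≈ 342 kN

Inner diameter d_i = 73.9 − 2×5.9 = 62.10 mm
I = π(d_o⁴ − d_i⁴)/64 = π(73.9⁴ − 62.10⁴)/64 = 7.340×10^5 mm⁴
I = 7.340×10^5 mm⁴ = 7.340×10^-7 m⁴
Effective length L_e = K·L = 0.7 × 2.13 = 1.491 m
P_cr = π²EI / L_e² = π² × 105×10⁹ × 7.340×10^-7 / 1.491² = 3.422×10^5 N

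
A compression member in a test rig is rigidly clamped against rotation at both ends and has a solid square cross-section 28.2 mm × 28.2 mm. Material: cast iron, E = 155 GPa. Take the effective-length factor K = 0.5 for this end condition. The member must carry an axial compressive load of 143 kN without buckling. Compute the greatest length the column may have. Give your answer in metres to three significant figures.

I = a⁴/12 = 28.2⁴/12 = 5.270×10^4 mm⁴
I = 5.270×10^-8 m⁴
At the buckling limit P_cr = P = 1.430×10^5 N
From P_cr = π²EI/(K·L)²:  L = (1/K)·√(π²EI/P_cr) = (1/0.5)·√(π²×1.55×10^11×5.270×10^-8/1.430×10^5)
L = 1.50 m

L_max ≈ 1.50 m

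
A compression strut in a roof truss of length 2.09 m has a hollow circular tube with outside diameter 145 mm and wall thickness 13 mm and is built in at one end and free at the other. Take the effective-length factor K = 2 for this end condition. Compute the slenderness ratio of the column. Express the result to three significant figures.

λ ≈ 89.1

Inner diameter d_i = 145 − 2×13 = 119.0 mm
I = π(d_o⁴ − d_i⁴)/64 = π(145⁴ − 119.0⁴)/64 = 1.186×10^7 mm⁴
A = 5.391×10^3 mm²;  r_min = √(I/A) = √(1.186×10^7/5.391×10^3) = 46.89 mm
L_e = K·L = 2 × 2.09 m = 4.180 m = 4180.0 mm
λ = L_e / r_min = 4180.0 / 46.89 = 89.1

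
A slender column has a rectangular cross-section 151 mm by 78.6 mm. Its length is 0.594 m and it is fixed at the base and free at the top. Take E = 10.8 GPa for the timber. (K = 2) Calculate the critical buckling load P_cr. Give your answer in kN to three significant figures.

Buckling occurs about the weak axis: I_min = h·b³/12 with b = 78.6 mm (the shorter side).
I_min = 151×78.6³/12 = 6.110×10^6 mm⁴
I = 6.110×10^6 mm⁴ = 6.110×10^-6 m⁴
Effective length L_e = K·L = 2 × 0.594 = 1.188 m
P_cr = π²EI / L_e² = π² × 10.8×10⁹ × 6.110×10^-6 / 1.188² = 4.615×10^5 N

P_cr ≈ 461 kN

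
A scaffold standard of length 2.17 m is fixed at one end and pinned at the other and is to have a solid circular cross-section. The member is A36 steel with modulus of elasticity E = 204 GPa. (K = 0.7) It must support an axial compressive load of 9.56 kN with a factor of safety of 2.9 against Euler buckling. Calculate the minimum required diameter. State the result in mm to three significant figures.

d ≈ 28.4 mm

Required P_cr = n·P = 2.9 × 9.56 = 27.72 kN
L_e = K·L = 0.7 × 2.17 = 1.519 m
Required I = P_cr·L_e²/(π²E) = 2.772×10^4 × 1.519² / (π² × 2.04×10^11) = 3.177×10^-8 m⁴
I_req = 3.177×10^4 mm⁴
Solid circle: I = πd⁴/64  ⇒  d = (64I/π)^(1/4) = (64×3.177×10^4/π)^(1/4) = 28.4 mm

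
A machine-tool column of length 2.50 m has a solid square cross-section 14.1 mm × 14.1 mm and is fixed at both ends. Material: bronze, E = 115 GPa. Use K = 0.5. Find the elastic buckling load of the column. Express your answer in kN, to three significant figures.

P_cr ≈ 2.39 kN

I = a⁴/12 = 14.1⁴/12 = 3.294×10^3 mm⁴
I = 3.294×10^3 mm⁴ = 3.294×10^-9 m⁴
Effective length L_e = K·L = 0.5 × 2.50 = 1.250 m
P_cr = π²EI / L_e² = π² × 115×10⁹ × 3.294×10^-9 / 1.250² = 2.393×10^3 N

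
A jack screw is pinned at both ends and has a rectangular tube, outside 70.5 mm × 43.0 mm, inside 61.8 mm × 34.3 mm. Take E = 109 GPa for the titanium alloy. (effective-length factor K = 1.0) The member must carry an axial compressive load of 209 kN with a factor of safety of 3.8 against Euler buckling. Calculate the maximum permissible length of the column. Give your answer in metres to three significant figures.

Weak-axis I_min = (h_o·b_o³ − h_i·b_i³)/12 with b_o = 43.0, b_i = 34.30 mm (shorter outer/inner sides).
I_min = (70.5×43.0³ − 61.80×34.30³)/12 = 2.593×10^5 mm⁴
I = 2.593×10^-7 m⁴
Required critical load P_cr = n·P = 3.8 × 209 = 794.2 kN = 7.942×10^5 N
From P_cr = π²EI/(K·L)²:  L = (1/K)·√(π²EI/P_cr) = (1/1)·√(π²×1.09×10^11×2.593×10^-7/7.942×10^5)
L = 0.593 m

L_max ≈ 0.593 m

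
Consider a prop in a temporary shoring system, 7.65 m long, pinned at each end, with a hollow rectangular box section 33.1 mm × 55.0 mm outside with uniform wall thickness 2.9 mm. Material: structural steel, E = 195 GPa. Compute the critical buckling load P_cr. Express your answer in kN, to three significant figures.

P_cr ≈ 2.72 kN

Inner dimensions: h_i = 55.0 − 2×2.9 = 49.20 mm, b_i = 33.1 − 2×2.9 = 27.30 mm
Weak-axis I_min = (h_o·b_o³ − h_i·b_i³)/12 with b_o = 33.1, b_i = 27.30 mm (shorter outer/inner sides).
I_min = (55.0×33.1³ − 49.20×27.30³)/12 = 8.279×10^4 mm⁴
I = 8.279×10^4 mm⁴ = 8.279×10^-8 m⁴
Effective length L_e = K·L = 1 × 7.65 = 7.650 m
P_cr = π²EI / L_e² = π² × 195×10⁹ × 8.279×10^-8 / 7.650² = 2.723×10^3 N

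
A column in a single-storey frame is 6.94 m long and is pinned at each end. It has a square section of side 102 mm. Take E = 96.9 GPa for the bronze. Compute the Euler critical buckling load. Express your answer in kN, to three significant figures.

I = a⁴/12 = 102⁴/12 = 9.020×10^6 mm⁴
I = 9.020×10^6 mm⁴ = 9.020×10^-6 m⁴
Effective length L_e = K·L = 1 × 6.94 = 6.940 m
P_cr = π²EI / L_e² = π² × 96.9×10⁹ × 9.020×10^-6 / 6.940² = 1.791×10^5 N

P_cr ≈ 179 kN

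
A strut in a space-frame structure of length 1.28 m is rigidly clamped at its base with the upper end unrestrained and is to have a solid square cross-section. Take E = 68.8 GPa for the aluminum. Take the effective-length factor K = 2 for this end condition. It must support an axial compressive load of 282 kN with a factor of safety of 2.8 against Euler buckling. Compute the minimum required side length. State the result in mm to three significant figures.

Required P_cr = n·P = 2.8 × 282 = 789.6 kN
L_e = K·L = 2 × 1.28 = 2.560 m
Required I = P_cr·L_e²/(π²E) = 7.896×10^5 × 2.560² / (π² × 6.88×10^10) = 7.621×10^-6 m⁴
I_req = 7.621×10^6 mm⁴
Solid square: I = a⁴/12  ⇒  a = (12I)^(1/4) = (12×7.621×10^6)^(1/4) = 97.8 mm

a ≈ 97.8 mm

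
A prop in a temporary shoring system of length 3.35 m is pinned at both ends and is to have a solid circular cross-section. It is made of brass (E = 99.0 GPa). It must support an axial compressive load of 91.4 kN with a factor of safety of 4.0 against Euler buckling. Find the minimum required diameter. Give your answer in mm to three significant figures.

Required P_cr = n·P = 4.0 × 91.4 = 365.6 kN
L_e = K·L = 1 × 3.35 = 3.350 m
Required I = P_cr·L_e²/(π²E) = 3.656×10^5 × 3.350² / (π² × 9.90×10^10) = 4.199×10^-6 m⁴
I_req = 4.199×10^6 mm⁴
Solid circle: I = πd⁴/64  ⇒  d = (64I/π)^(1/4) = (64×4.199×10^6/π)^(1/4) = 96.2 mm

d ≈ 96.2 mm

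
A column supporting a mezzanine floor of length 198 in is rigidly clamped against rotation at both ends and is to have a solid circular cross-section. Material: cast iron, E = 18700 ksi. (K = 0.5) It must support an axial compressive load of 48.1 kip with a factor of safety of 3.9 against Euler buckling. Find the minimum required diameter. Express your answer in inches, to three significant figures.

Required P_cr = n·P = 3.9 × 48.1 = 187.6 kip
L_e = K·L = 0.5 × 198 = 99.00 in
Required I = P_cr·L_e²/(π²E) = 1.876×10^5 × 99.00² / (π² × 1.87×10^7) = 9.962 in⁴
Solid circle: I = πd⁴/64  ⇒  d = (64I/π)^(1/4) = (64×9.962/π)^(1/4) = 3.77 in

d ≈ 3.77 in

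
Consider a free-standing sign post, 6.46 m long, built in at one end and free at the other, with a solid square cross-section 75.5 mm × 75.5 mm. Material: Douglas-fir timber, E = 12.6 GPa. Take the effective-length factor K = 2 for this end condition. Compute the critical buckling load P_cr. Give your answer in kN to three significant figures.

I = a⁴/12 = 75.5⁴/12 = 2.708×10^6 mm⁴
I = 2.708×10^6 mm⁴ = 2.708×10^-6 m⁴
Effective length L_e = K·L = 2 × 6.46 = 12.92 m
P_cr = π²EI / L_e² = π² × 12.6×10⁹ × 2.708×10^-6 / 12.92² = 2.017×10^3 N

P_cr ≈ 2.02 kN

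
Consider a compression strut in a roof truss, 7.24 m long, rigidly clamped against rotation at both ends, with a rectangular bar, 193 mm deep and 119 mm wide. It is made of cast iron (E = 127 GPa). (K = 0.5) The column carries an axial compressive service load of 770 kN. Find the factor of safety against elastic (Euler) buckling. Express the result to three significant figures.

n ≈ 3.37

Buckling occurs about the weak axis: I_min = h·b³/12 with b = 119 mm (the shorter side).
I_min = 193×119³/12 = 2.710×10^7 mm⁴
I = 2.710×10^7 mm⁴ = 2.710×10^-5 m⁴
Effective length L_e = K·L = 0.5 × 7.24 = 3.620 m
P_cr = π²EI / L_e² = π² × 127×10⁹ × 2.710×10^-5 / 3.620² = 2.592×10^6 N
Factor of safety n = P_cr / P = 2592.4 / 770 = 3.37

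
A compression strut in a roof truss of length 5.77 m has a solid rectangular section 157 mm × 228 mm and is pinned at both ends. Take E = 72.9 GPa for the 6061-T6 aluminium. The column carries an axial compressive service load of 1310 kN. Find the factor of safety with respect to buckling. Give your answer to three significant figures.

Buckling occurs about the weak axis: I_min = h·b³/12 with b = 157 mm (the shorter side).
I_min = 228×157³/12 = 7.353×10^7 mm⁴
I = 7.353×10^7 mm⁴ = 7.353×10^-5 m⁴
Effective length L_e = K·L = 1 × 5.77 = 5.770 m
P_cr = π²EI / L_e² = π² × 72.9×10⁹ × 7.353×10^-5 / 5.770² = 1.589×10^6 N
Factor of safety n = P_cr / P = 1589.0 / 1310 = 1.21

n ≈ 1.21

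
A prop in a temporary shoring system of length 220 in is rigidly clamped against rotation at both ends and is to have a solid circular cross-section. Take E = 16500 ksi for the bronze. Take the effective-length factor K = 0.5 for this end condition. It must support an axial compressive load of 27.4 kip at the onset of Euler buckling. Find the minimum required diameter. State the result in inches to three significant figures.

d ≈ 2.54 in

L_e = K·L = 0.5 × 220 = 110.0 in
Required I = P_cr·L_e²/(π²E) = 2.740×10^4 × 110.0² / (π² × 1.65×10^7) = 2.036 in⁴
Solid circle: I = πd⁴/64  ⇒  d = (64I/π)^(1/4) = (64×2.036/π)^(1/4) = 2.54 in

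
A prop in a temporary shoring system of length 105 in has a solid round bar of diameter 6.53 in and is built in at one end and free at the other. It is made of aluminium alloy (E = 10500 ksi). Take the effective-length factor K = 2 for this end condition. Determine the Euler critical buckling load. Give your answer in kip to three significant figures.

P_cr ≈ 210 kip

I = πd⁴/64 = π×6.53⁴/64 = 89.25 in⁴
Effective length L_e = K·L = 2 × 105 = 210.0 in
P_cr = π²EI / L_e² = π² × 10500×10³ × 89.25 / 210.0² = 2.097×10^5 lb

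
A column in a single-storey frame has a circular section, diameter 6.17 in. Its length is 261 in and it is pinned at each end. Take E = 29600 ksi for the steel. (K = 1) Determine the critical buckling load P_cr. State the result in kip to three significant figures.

I = πd⁴/64 = π×6.17⁴/64 = 71.14 in⁴
Effective length L_e = K·L = 1 × 261 = 261.0 in
P_cr = π²EI / L_e² = π² × 29600×10³ × 71.14 / 261.0² = 3.051×10^5 lb

P_cr ≈ 305 kip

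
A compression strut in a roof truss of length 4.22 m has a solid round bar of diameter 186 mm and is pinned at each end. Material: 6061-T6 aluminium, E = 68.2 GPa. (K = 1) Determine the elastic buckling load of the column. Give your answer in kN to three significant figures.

P_cr ≈ 2220 kN

I = πd⁴/64 = π×186⁴/64 = 5.875×10^7 mm⁴
I = 5.875×10^7 mm⁴ = 5.875×10^-5 m⁴
Effective length L_e = K·L = 1 × 4.22 = 4.220 m
P_cr = π²EI / L_e² = π² × 68.2×10⁹ × 5.875×10^-5 / 4.220² = 2.221×10^6 N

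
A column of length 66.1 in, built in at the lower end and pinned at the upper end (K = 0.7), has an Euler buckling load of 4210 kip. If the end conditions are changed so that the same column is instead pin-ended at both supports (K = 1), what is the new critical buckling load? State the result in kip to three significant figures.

P_cr ≈ 2060 kip

P_cr ∝ 1/K², so P_cr,new = P_cr,old × (K_old/K_new)² = 4210 × (0.7/1)²
= 4210 × 0.4900 = 2060 kip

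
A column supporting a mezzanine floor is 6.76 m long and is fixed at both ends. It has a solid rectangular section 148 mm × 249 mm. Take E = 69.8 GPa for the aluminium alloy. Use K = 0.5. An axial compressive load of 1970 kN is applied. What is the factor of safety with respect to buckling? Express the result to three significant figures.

n ≈ 2.06

Buckling occurs about the weak axis: I_min = h·b³/12 with b = 148 mm (the shorter side).
I_min = 249×148³/12 = 6.727×10^7 mm⁴
I = 6.727×10^7 mm⁴ = 6.727×10^-5 m⁴
Effective length L_e = K·L = 0.5 × 6.76 = 3.380 m
P_cr = π²EI / L_e² = π² × 69.8×10⁹ × 6.727×10^-5 / 3.380² = 4.056×10^6 N
Factor of safety n = P_cr / P = 4056.3 / 1970 = 2.06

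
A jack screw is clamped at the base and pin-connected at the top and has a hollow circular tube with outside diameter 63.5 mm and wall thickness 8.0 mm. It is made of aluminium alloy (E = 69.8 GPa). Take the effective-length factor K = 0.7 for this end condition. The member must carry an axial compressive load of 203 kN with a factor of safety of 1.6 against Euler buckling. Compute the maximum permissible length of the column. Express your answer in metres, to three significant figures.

L_max ≈ 1.54 m

Inner diameter d_i = 63.5 − 2×8.0 = 47.50 mm
I = π(d_o⁴ − d_i⁴)/64 = π(63.5⁴ − 47.50⁴)/64 = 5.482×10^5 mm⁴
I = 5.482×10^-7 m⁴
Required critical load P_cr = n·P = 1.6 × 203 = 324.8 kN = 3.248×10^5 N
From P_cr = π²EI/(K·L)²:  L = (1/K)·√(π²EI/P_cr) = (1/0.7)·√(π²×6.98×10^10×5.482×10^-7/3.248×10^5)
L = 1.54 m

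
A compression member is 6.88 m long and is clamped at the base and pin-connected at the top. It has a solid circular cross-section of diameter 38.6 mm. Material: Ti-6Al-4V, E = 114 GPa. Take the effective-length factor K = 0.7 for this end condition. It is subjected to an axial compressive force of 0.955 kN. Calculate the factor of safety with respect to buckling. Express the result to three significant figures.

I = πd⁴/64 = π×38.6⁴/64 = 1.090×10^5 mm⁴
I = 1.090×10^5 mm⁴ = 1.090×10^-7 m⁴
Effective length L_e = K·L = 0.7 × 6.88 = 4.816 m
P_cr = π²EI / L_e² = π² × 114×10⁹ × 1.090×10^-7 / 4.816² = 5.286×10^3 N
Factor of safety n = P_cr / P = 5.2863 / 0.955 = 5.54

n ≈ 5.54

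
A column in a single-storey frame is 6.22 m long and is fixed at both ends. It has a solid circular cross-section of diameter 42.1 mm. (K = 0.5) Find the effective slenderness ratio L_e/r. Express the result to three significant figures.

λ ≈ 295

For a solid circle r = d/4 = 42.1/4 = 10.52 mm
L_e = K·L = 0.5 × 6.22 m = 3.110 m = 3110.0 mm
λ = L_e / r_min = 3110.0 / 10.52 = 295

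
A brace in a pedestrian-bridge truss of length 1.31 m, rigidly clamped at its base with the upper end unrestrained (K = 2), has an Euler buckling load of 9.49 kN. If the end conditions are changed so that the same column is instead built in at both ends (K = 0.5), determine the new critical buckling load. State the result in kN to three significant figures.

P_cr ≈ 152 kN

P_cr ∝ 1/K², so P_cr,new = P_cr,old × (K_old/K_new)² = 9.49 × (2/0.5)²
= 9.49 × 16.00 = 152 kN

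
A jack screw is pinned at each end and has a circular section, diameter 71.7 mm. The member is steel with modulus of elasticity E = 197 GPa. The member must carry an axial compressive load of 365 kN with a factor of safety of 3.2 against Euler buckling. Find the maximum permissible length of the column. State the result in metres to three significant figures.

L_max ≈ 1.47 m

I = πd⁴/64 = π×71.7⁴/64 = 1.297×10^6 mm⁴
I = 1.297×10^-6 m⁴
Required critical load P_cr = n·P = 3.2 × 365 = 1168 kN = 1.168×10^6 N
From P_cr = π²EI/(K·L)²:  L = (1/K)·√(π²EI/P_cr) = (1/1)·√(π²×1.97×10^11×1.297×10^-6/1.168×10^6)
L = 1.47 m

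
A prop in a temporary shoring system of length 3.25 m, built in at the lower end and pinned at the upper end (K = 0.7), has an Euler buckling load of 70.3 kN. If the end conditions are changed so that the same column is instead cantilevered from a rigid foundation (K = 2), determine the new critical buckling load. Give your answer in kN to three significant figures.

P_cr ∝ 1/K², so P_cr,new = P_cr,old × (K_old/K_new)² = 70.3 × (0.7/2)²
= 70.3 × 0.1225 = 8.61 kN

P_cr ≈ 8.61 kN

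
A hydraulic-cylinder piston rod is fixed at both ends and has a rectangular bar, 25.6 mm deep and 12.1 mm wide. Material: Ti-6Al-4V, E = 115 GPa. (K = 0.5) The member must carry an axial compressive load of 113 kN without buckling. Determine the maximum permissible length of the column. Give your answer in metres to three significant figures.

Buckling occurs about the weak axis: I_min = h·b³/12 with b = 12.1 mm (the shorter side).
I_min = 25.6×12.1³/12 = 3.779×10^3 mm⁴
I = 3.779×10^-9 m⁴
At the buckling limit P_cr = P = 1.130×10^5 N
From P_cr = π²EI/(K·L)²:  L = (1/K)·√(π²EI/P_cr) = (1/0.5)·√(π²×1.15×10^11×3.779×10^-9/1.130×10^5)
L = 0.390 m

L_max ≈ 0.390 m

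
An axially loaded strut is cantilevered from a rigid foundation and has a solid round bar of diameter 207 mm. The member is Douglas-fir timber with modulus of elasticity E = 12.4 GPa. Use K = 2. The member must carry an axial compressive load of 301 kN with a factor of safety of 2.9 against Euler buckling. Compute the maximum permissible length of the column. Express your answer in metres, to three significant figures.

L_max ≈ 1.78 m

I = πd⁴/64 = π×207⁴/64 = 9.013×10^7 mm⁴
I = 9.013×10^-5 m⁴
Required critical load P_cr = n·P = 2.9 × 301 = 872.9 kN = 8.729×10^5 N
From P_cr = π²EI/(K·L)²:  L = (1/K)·√(π²EI/P_cr) = (1/2)·√(π²×1.24×10^10×9.013×10^-5/8.729×10^5)
L = 1.78 m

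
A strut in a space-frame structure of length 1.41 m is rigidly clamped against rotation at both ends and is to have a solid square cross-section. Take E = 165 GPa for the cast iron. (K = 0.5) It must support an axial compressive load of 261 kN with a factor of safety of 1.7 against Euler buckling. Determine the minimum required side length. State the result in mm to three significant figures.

Required P_cr = n·P = 1.7 × 261 = 443.7 kN
L_e = K·L = 0.5 × 1.41 = 0.7050 m
Required I = P_cr·L_e²/(π²E) = 4.437×10^5 × 0.7050² / (π² × 1.65×10^11) = 1.354×10^-7 m⁴
I_req = 1.354×10^5 mm⁴
Solid square: I = a⁴/12  ⇒  a = (12I)^(1/4) = (12×1.354×10^5)^(1/4) = 35.7 mm

a ≈ 35.7 mm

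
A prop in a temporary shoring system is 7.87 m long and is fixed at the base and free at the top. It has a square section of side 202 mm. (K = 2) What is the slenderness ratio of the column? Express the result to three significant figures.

I = a⁴/12 = 202⁴/12 = 1.387×10^8 mm⁴
A = 4.080×10^4 mm²;  r_min = √(I/A) = √(1.387×10^8/4.080×10^4) = 58.31 mm
L_e = K·L = 2 × 7.87 m = 15.74 m = 15740 mm
λ = L_e / r_min = 15740 / 58.31 = 270

λ ≈ 270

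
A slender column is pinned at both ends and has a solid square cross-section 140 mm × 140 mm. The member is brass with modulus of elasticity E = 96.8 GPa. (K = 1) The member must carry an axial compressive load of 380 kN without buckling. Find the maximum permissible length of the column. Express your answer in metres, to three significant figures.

L_max ≈ 8.97 m

I = a⁴/12 = 140⁴/12 = 3.201×10^7 mm⁴
I = 3.201×10^-5 m⁴
At the buckling limit P_cr = P = 3.800×10^5 N
From P_cr = π²EI/(K·L)²:  L = (1/K)·√(π²EI/P_cr) = (1/1)·√(π²×9.68×10^10×3.201×10^-5/3.800×10^5)
L = 8.97 m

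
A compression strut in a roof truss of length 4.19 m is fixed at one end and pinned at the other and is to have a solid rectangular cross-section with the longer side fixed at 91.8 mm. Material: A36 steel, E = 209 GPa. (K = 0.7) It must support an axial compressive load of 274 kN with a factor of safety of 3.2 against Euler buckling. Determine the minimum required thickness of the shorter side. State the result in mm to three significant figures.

b ≈ 78.2 mm

Required P_cr = n·P = 3.2 × 274 = 876.8 kN
L_e = K·L = 0.7 × 4.19 = 2.933 m
Required I = P_cr·L_e²/(π²E) = 8.768×10^5 × 2.933² / (π² × 2.09×10^11) = 3.657×10^-6 m⁴
I_req = 3.657×10^6 mm⁴
Rectangle, weak axis: I_min = h·b³/12 with h = 91.8 mm fixed  ⇒  b = (12I/h)^(1/3) = 78.2 mm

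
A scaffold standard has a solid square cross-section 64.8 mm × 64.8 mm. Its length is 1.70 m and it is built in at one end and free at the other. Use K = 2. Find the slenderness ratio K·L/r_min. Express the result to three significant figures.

For a square r = a/√12 = 64.8/√12 = 18.71 mm
L_e = K·L = 2 × 1.70 m = 3.400 m = 3400.0 mm
λ = L_e / r_min = 3400.0 / 18.71 = 182

λ ≈ 182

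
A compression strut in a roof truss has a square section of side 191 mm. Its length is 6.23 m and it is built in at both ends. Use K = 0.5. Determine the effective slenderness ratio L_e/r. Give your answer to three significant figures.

λ ≈ 56.5

For a square r = a/√12 = 191/√12 = 55.14 mm
L_e = K·L = 0.5 × 6.23 m = 3.115 m = 3115.0 mm
λ = L_e / r_min = 3115.0 / 55.14 = 56.5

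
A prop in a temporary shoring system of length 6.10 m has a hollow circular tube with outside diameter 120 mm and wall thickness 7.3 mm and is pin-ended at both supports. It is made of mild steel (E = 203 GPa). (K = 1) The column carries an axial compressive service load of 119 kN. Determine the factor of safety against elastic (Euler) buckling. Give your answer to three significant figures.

Inner diameter d_i = 120 − 2×7.3 = 105.4 mm
I = π(d_o⁴ − d_i⁴)/64 = π(120⁴ − 105.4⁴)/64 = 4.121×10^6 mm⁴
I = 4.121×10^6 mm⁴ = 4.121×10^-6 m⁴
Effective length L_e = K·L = 1 × 6.10 = 6.100 m
P_cr = π²EI / L_e² = π² × 203×10⁹ × 4.121×10^-6 / 6.100² = 2.219×10^5 N
Factor of safety n = P_cr / P = 221.88 / 119 = 1.86

n ≈ 1.86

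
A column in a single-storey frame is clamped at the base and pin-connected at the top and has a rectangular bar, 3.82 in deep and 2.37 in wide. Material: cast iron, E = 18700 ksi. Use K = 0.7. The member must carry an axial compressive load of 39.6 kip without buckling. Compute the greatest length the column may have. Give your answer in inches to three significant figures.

L_max ≈ 201 in

Buckling occurs about the weak axis: I_min = h·b³/12 with b = 2.37 in (the shorter side).
I_min = 3.82×2.37³/12 = 4.238 in⁴
At the buckling limit P_cr = P = 3.960×10^4 lb
From P_cr = π²EI/(K·L)²:  L = (1/K)·√(π²EI/P_cr) = (1/0.7)·√(π²×1.87×10^7×4.238/3.960×10^4)
L = 201 in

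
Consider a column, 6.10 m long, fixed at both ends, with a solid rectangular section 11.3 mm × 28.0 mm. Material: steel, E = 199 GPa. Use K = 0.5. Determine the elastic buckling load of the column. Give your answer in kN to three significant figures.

P_cr ≈ 0.711 kN

Buckling occurs about the weak axis: I_min = h·b³/12 with b = 11.3 mm (the shorter side).
I_min = 28.0×11.3³/12 = 3.367×10^3 mm⁴
I = 3.367×10^3 mm⁴ = 3.367×10^-9 m⁴
Effective length L_e = K·L = 0.5 × 6.10 = 3.050 m
P_cr = π²EI / L_e² = π² × 199×10⁹ × 3.367×10^-9 / 3.050² = 710.8 N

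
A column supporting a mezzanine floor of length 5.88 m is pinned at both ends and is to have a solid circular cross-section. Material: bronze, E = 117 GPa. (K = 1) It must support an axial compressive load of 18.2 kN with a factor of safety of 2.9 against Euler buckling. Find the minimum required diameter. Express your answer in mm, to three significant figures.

Required P_cr = n·P = 2.9 × 18.2 = 52.78 kN
L_e = K·L = 1 × 5.88 = 5.880 m
Required I = P_cr·L_e²/(π²E) = 5.278×10^4 × 5.880² / (π² × 1.17×10^11) = 1.580×10^-6 m⁴
I_req = 1.580×10^6 mm⁴
Solid circle: I = πd⁴/64  ⇒  d = (64I/π)^(1/4) = (64×1.580×10^6/π)^(1/4) = 75.3 mm

d ≈ 75.3 mm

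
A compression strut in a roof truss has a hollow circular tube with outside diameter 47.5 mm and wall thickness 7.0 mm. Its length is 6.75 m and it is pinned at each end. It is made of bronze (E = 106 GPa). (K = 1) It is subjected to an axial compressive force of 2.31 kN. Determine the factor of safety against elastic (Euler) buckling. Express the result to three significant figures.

Inner diameter d_i = 47.5 − 2×7.0 = 33.50 mm
I = π(d_o⁴ − d_i⁴)/64 = π(47.5⁴ − 33.50⁴)/64 = 1.881×10^5 mm⁴
I = 1.881×10^5 mm⁴ = 1.881×10^-7 m⁴
Effective length L_e = K·L = 1 × 6.75 = 6.750 m
P_cr = π²EI / L_e² = π² × 106×10⁹ × 1.881×10^-7 / 6.750² = 4.318×10^3 N
Factor of safety n = P_cr / P = 4.3182 / 2.31 = 1.87

n ≈ 1.87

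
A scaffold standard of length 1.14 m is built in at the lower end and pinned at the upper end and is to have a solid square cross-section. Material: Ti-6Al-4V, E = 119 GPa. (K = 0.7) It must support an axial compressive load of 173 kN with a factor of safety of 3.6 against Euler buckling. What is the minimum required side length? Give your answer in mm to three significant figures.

a ≈ 44.9 mm

Required P_cr = n·P = 3.6 × 173 = 622.8 kN
L_e = K·L = 0.7 × 1.14 = 0.7980 m
Required I = P_cr·L_e²/(π²E) = 6.228×10^5 × 0.7980² / (π² × 1.19×10^11) = 3.377×10^-7 m⁴
I_req = 3.377×10^5 mm⁴
Solid square: I = a⁴/12  ⇒  a = (12I)^(1/4) = (12×3.377×10^5)^(1/4) = 44.9 mm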